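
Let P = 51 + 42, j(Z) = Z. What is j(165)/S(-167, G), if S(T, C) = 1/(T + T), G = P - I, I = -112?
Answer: -55110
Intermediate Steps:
P = 93
G = 205 (G = 93 - 1*(-112) = 93 + 112 = 205)
S(T, C) = 1/(2*T)
j(165)/S(-167, G) = 165/(((½)/(-167))) = 165/(((½)*(-1/167))) = 165/(-1/334) = 165*(-334) = -55110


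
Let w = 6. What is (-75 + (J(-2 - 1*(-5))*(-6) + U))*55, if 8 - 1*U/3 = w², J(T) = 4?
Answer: -10065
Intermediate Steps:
U = -84 (U = 24 - 3*6² = 24 - 3*36 = 24 - 108 = -84)
(-75 + (J(-2 - 1*(-5))*(-6) + U))*55 = (-75 + (4*(-6) - 84))*55 = (-75 + (-24 - 84))*55 = (-75 - 108)*55 = -183*55 = -10065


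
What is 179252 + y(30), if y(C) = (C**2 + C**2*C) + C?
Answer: 207182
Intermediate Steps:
y(C) = C + C**2 + C**3 (y(C) = (C**2 + C**3) + C = C + C**2 + C**3)
179252 + y(30) = 179252 + 30*(1 + 30 + 30**2) = 179252 + 30*(1 + 30 + 900) = 179252 + 30*931 = 179252 + 27930 = 207182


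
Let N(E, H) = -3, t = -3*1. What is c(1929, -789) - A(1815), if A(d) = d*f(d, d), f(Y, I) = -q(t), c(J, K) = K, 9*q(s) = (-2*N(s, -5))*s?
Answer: -4419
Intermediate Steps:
t = -3
q(s) = 2*s/3 (q(s) = ((-2*(-3))*s)/9 = (6*s)/9 = 2*s/3)
f(Y, I) = 2 (f(Y, I) = -2*(-3)/3 = -1*(-2) = 2)
A(d) = 2*d (A(d) = d*2 = 2*d)
c(1929, -789) - A(1815) = -789 - 2*1815 = -789 - 1*3630 = -789 - 3630 = -4419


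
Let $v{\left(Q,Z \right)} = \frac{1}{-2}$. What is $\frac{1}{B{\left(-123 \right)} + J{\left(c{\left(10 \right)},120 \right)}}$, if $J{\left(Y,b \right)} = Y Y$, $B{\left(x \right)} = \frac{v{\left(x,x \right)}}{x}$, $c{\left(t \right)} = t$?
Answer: $\frac{246}{24601} \approx 0.0099996$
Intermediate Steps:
$v{\left(Q,Z \right)} = - \frac{1}{2}$
$B{\left(x \right)} = - \frac{1}{2 x}$
$J{\left(Y,b \right)} = Y^{2}$
$\frac{1}{B{\left(-123 \right)} + J{\left(c{\left(10 \right)},120 \right)}} = \frac{1}{- \frac{1}{2 \left(-123\right)} + 10^{2}} = \frac{1}{\left(- \frac{1}{2}\right) \left(- \frac{1}{123}\right) + 100} = \frac{1}{\frac{1}{246} + 100} = \frac{1}{\frac{24601}{246}} = \frac{246}{24601}$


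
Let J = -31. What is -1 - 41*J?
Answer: 1270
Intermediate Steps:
-1 - 41*J = -1 - 41*(-31) = -1 + 1271 = 1270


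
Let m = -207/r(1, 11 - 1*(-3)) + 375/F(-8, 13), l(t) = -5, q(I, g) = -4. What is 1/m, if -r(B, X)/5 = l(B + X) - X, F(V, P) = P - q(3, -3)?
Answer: 1615/32106 ≈ 0.050302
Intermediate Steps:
F(V, P) = 4 + P (F(V, P) = P - 1*(-4) = P + 4 = 4 + P)
r(B, X) = 25 + 5*X (r(B, X) = -5*(-5 - X) = 25 + 5*X)
m = 32106/1615 (m = -207/(25 + 5*(11 - 1*(-3))) + 375/(4 + 13) = -207/(25 + 5*(11 + 3)) + 375/17 = -207/(25 + 5*14) + 375*(1/17) = -207/(25 + 70) + 375/17 = -207/95 + 375/17 = 32106/1615 ≈ 19.880)
1/m = 1/(32106/1615) = 1615/32106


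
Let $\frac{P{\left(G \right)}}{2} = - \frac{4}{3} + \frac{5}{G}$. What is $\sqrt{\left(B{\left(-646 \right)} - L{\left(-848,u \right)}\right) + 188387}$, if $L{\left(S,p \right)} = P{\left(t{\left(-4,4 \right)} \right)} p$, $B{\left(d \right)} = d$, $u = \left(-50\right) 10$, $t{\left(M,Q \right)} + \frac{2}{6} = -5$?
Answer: $\frac{\sqrt{6676926}}{6} \approx 430.66$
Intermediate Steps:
$t{\left(M,Q \right)} = - \frac{16}{3}$ ($t{\left(M,Q \right)} = - \frac{1}{3} - 5 = - \frac{16}{3}$)
$u = -500$
$P{\left(G \right)} = - \frac{8}{3} + \frac{10}{G}$ ($P{\left(G \right)} = 2 \left(- \frac{4}{3} + \frac{5}{G}\right) = - \frac{8}{3} + \frac{10}{G}$)
$L{\left(S,p \right)} = - \frac{109 p}{24}$ ($L{\left(S,p \right)} = \left(- \frac{8}{3} + \frac{10}{- \frac{16}{3}}\right) p = \left(- \frac{8}{3} + 10 \left(- \frac{3}{16}\right)\right) p = \left(- \frac{8}{3} - \frac{15}{8}\right) p = - \frac{109 p}{24}$)
$\sqrt{\left(B{\left(-646 \right)} - L{\left(-848,u \right)}\right) + 188387} = \sqrt{\left(-646 - \left(- \frac{109}{24}\right) \left(-500\right)\right) + 188387} = \sqrt{\left(-646 - \frac{13625}{6}\right) + 188387} = \sqrt{- \frac{17501}{6} + 188387} = \sqrt{\frac{1112821}{6}} = \frac{\sqrt{6676926}}{6}$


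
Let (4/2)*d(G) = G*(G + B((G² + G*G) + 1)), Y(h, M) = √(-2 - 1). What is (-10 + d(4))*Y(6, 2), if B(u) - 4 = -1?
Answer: 4*I*√3 ≈ 6.9282*I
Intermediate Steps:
B(u) = 3 (B(u) = 4 - 1 = 3)
Y(h, M) = I*√3 (Y(h, M) = √(-3) = I*√3)
d(G) = G*(3 + G)/2 (d(G) = (G*(G + 3))/2 = (G*(3 + G))/2 = G*(3 + G)/2)
(-10 + d(4))*Y(6, 2) = (-10 + (½)*4*(3 + 4))*(I*√3) = (-10 + (½)*4*7)*(I*√3) = (-10 + 14)*(I*√3) = 4*(I*√3) = 4*I*√3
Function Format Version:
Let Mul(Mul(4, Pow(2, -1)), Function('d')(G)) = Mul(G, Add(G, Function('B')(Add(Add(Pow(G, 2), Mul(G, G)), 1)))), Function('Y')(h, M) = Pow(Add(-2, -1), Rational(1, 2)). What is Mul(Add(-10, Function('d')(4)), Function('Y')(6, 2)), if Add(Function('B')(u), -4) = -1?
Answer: Mul(4, I, Pow(3, Rational(1, 2))) ≈ Mul(6.9282, I)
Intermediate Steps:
Function('B')(u) = 3 (Function('B')(u) = Add(4, -1) = 3)
Function('Y')(h, M) = Mul(I, Pow(3, Rational(1, 2))) (Function('Y')(h, M) = Pow(-3, Rational(1, 2)) = Mul(I, Pow(3, Rational(1, 2))))
Function('d')(G) = Mul(Rational(1, 2), G, Add(3, G)) (Function('d')(G) = Mul(Rational(1, 2), Mul(G, Add(G, 3))) = Mul(Rational(1, 2), Mul(G, Add(3, G))) = Mul(Rational(1, 2), G, Add(3, G)))
Mul(Add(-10, Function('d')(4)), Function('Y')(6, 2)) = Mul(Add(-10, Mul(Rational(1, 2), 4, Add(3, 4))), Mul(I, Pow(3, Rational(1, 2)))) = Mul(Add(-10, Mul(Rational(1, 2), 4, 7)), Mul(I, Pow(3, Rational(1, 2)))) = Mul(Add(-10, 14), Mul(I, Pow(3, Rational(1, 2)))) = Mul(4, Mul(I, Pow(3, Rational(1, 2)))) = Mul(4, I, Pow(3, Rational(1, 2)))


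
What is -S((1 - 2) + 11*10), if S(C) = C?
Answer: -109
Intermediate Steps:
-S((1 - 2) + 11*10) = -((1 - 2) + 11*10) = -(-1 + 110) = -1*109 = -109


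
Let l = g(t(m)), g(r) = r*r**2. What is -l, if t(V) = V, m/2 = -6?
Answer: 1728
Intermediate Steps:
m = -12 (m = 2*(-6) = -12)
g(r) = r**3
l = -1728 (l = (-12)**3 = -1728)
-l = -1*(-1728) = 1728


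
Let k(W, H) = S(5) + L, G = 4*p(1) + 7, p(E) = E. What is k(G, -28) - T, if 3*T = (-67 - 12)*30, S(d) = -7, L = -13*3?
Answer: 744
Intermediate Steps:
L = -39
T = -790 (T = ((-67 - 12)*30)/3 = (-79*30)/3 = (⅓)*(-2370) = -790)
G = 11 (G = 4*1 + 7 = 4 + 7 = 11)
k(W, H) = -46 (k(W, H) = -7 - 39 = -46)
k(G, -28) - T = -46 - 1*(-790) = -46 + 790 = 744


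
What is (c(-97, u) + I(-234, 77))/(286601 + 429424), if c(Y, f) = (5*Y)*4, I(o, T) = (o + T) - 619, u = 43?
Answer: -2716/716025 ≈ -0.0037932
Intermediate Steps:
I(o, T) = -619 + T + o (I(o, T) = (T + o) - 619 = -619 + T + o)
c(Y, f) = 20*Y
(c(-97, u) + I(-234, 77))/(286601 + 429424) = (20*(-97) + (-619 + 77 - 234))/(286601 + 429424) = (-1940 - 776)/716025 = -2716*1/716025 = -2716/716025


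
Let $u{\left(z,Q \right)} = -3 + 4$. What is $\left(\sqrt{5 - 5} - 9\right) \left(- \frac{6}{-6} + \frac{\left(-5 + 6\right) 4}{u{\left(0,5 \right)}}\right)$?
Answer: $-45$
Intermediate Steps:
$u{\left(z,Q \right)} = 1$
$\left(\sqrt{5 - 5} - 9\right) \left(- \frac{6}{-6} + \frac{\left(-5 + 6\right) 4}{u{\left(0,5 \right)}}\right) = \left(\sqrt{5 - 5} - 9\right) \left(- \frac{6}{-6} + \frac{\left(-5 + 6\right) 4}{1}\right) = \left(\sqrt{0} - 9\right) \left(\left(-6\right) \left(- \frac{1}{6}\right) + 1 \cdot 4 \cdot 1\right) = \left(0 - 9\right) \left(1 + 4 \cdot 1\right) = - 9 \left(1 + 4\right) = \left(-9\right) 5 = -45$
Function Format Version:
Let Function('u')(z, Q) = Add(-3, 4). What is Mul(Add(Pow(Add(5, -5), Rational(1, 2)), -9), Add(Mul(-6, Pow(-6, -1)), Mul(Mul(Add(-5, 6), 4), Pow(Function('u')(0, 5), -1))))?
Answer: -45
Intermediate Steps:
Function('u')(z, Q) = 1
Mul(Add(Pow(Add(5, -5), Rational(1, 2)), -9), Add(Mul(-6, Pow(-6, -1)), Mul(Mul(Add(-5, 6), 4), Pow(Function('u')(0, 5), -1)))) = Mul(Add(Pow(Add(5, -5), Rational(1, 2)), -9), Add(Mul(-6, Pow(-6, -1)), Mul(Mul(Add(-5, 6), 4), Pow(1, -1)))) = Mul(Add(Pow(0, Rational(1, 2)), -9), Add(Mul(-6, Rational(-1, 6)), Mul(Mul(1, 4), 1))) = Mul(Add(0, -9), Add(1, Mul(4, 1))) = Mul(-9, Add(1, 4)) = Mul(-9, 5) = -45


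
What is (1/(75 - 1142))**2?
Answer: 1/1138489 ≈ 8.7836e-7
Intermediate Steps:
(1/(75 - 1142))**2 = (1/(-1067))**2 = (-1/1067)**2 = 1/1138489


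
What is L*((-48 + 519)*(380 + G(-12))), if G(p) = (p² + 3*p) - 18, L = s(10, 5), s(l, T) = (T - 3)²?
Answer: 885480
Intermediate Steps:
s(l, T) = (-3 + T)²
L = 4 (L = (-3 + 5)² = 2² = 4)
G(p) = -18 + p² + 3*p
L*((-48 + 519)*(380 + G(-12))) = 4*((-48 + 519)*(380 + (-18 + (-12)² + 3*(-12)))) = 4*(471*(380 + (-18 + 144 - 36))) = 4*(471*(380 + 90)) = 4*(471*470) = 4*221370 = 885480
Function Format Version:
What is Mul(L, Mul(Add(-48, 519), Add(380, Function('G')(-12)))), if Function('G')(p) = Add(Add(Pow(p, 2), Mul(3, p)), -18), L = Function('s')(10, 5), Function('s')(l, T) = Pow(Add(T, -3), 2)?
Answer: 885480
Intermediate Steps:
Function('s')(l, T) = Pow(Add(-3, T), 2)
L = 4 (L = Pow(Add(-3, 5), 2) = Pow(2, 2) = 4)
Function('G')(p) = Add(-18, Pow(p, 2), Mul(3, p))
Mul(L, Mul(Add(-48, 519), Add(380, Function('G')(-12)))) = Mul(4, Mul(Add(-48, 519), Add(380, Add(-18, Pow(-12, 2), Mul(3, -12))))) = Mul(4, Mul(471, Add(380, Add(-18, 144, -36)))) = Mul(4, Mul(471, Add(380, 90))) = Mul(4, Mul(471, 470)) = Mul(4, 221370) = 885480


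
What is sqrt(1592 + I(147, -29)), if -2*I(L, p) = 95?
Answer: sqrt(6178)/2 ≈ 39.300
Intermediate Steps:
I(L, p) = -95/2 (I(L, p) = -1/2*95 = -95/2)
sqrt(1592 + I(147, -29)) = sqrt(1592 - 95/2) = sqrt(3089/2) = sqrt(6178)/2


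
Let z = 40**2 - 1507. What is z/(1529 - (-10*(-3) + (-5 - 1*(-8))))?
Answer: 93/1496 ≈ 0.062166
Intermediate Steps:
z = 93 (z = 1600 - 1507 = 93)
z/(1529 - (-10*(-3) + (-5 - 1*(-8)))) = 93/(1529 - (-10*(-3) + (-5 - 1*(-8)))) = 93/(1529 - (30 + (-5 + 8))) = 93/(1529 - (30 + 3)) = 93/(1529 - 1*33) = 93/(1529 - 33) = 93/1496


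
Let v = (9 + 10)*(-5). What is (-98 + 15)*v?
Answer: 7885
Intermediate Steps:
v = -95 (v = 19*(-5) = -95)
(-98 + 15)*v = (-98 + 15)*(-95) = -83*(-95) = 7885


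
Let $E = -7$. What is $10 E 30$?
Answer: $-2100$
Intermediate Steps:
$10 E 30 = 10 \left(-7\right) 30 = \left(-70\right) 30 = -2100$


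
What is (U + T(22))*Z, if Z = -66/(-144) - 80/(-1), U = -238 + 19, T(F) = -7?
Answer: -218203/12 ≈ -18184.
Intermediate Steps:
U = -219
Z = 1931/24 (Z = -66*(-1/144) - 80*(-1) = 11/24 + 80 = 1931/24 ≈ 80.458)
(U + T(22))*Z = (-219 - 7)*(1931/24) = -226*1931/24 = -218203/12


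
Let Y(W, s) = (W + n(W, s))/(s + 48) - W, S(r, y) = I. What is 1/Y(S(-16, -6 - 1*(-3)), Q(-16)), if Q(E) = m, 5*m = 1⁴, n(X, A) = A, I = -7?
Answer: 241/1653 ≈ 0.14580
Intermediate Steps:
S(r, y) = -7
m = ⅕ (m = (⅕)*1⁴ = (⅕)*1 = ⅕ ≈ 0.20000)
Q(E) = ⅕
Y(W, s) = -W + (W + s)/(48 + s) (Y(W, s) = (W + s)/(s + 48) - W = (W + s)/(48 + s) - W = -W + (W + s)/(48 + s))
1/Y(S(-16, -6 - 1*(-3)), Q(-16)) = 1/((⅕ - 47*(-7) - 1*(-7)*⅕)/(48 + ⅕)) = 1/((⅕ + 329 + 7/5)/(241/5)) = 1/((5/241)*(1653/5)) = 1/(1653/241) = 241/1653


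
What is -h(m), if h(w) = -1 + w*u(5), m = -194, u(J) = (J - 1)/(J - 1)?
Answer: 195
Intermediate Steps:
u(J) = 1 (u(J) = (-1 + J)/(-1 + J) = 1)
h(w) = -1 + w (h(w) = -1 + w*1 = -1 + w)
-h(m) = -(-1 - 194) = -1*(-195) = 195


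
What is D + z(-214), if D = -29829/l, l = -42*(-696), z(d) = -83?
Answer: -818695/9744 ≈ -84.020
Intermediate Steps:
l = 29232
D = -9943/9744 (D = -29829/29232 = -29829*1/29232 = -9943/9744 ≈ -1.0204)
D + z(-214) = -9943/9744 - 83 = -818695/9744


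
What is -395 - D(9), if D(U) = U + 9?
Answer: -413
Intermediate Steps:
D(U) = 9 + U
-395 - D(9) = -395 - (9 + 9) = -395 - 1*18 = -395 - 18 = -413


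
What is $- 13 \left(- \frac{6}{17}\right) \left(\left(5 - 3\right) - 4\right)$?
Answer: $- \frac{156}{17} \approx -9.1765$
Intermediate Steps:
$- 13 \left(- \frac{6}{17}\right) \left(\left(5 - 3\right) - 4\right) = - 13 \left(\left(-6\right) \frac{1}{17}\right) \left(2 - 4\right) = \left(-13\right) \left(- \frac{6}{17}\right) \left(-2\right) = \frac{78}{17} \left(-2\right) = - \frac{156}{17}$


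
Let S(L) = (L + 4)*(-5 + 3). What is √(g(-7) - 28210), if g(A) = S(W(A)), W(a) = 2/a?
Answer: I*√1382654/7 ≈ 167.98*I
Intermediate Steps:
S(L) = -8 - 2*L (S(L) = (4 + L)*(-2) = -8 - 2*L)
g(A) = -8 - 4/A
√(g(-7) - 28210) = √((-8 - 4/(-7)) - 28210) = √((-8 - 4*(-⅐)) - 28210) = √((-8 + 4/7) - 28210) = √(-52/7 - 28210) = √(-197522/7) = I*√1382654/7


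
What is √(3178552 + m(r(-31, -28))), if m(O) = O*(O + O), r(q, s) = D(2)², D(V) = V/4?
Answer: √50856834/4 ≈ 1782.8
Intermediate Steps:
D(V) = V/4 (D(V) = V*(¼) = V/4)
r(q, s) = ¼ (r(q, s) = ((¼)*2)² = (½)² = ¼)
m(O) = 2*O² (m(O) = O*(2*O) = 2*O²)
√(3178552 + m(r(-31, -28))) = √(3178552 + 2*(¼)²) = √(3178552 + 2*(1/16)) = √(3178552 + ⅛) = √(25428417/8) = √50856834/4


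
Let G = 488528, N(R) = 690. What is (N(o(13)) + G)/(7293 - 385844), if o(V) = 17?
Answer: -489218/378551 ≈ -1.2923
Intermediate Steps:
(N(o(13)) + G)/(7293 - 385844) = (690 + 488528)/(7293 - 385844) = 489218/(-378551) = 489218*(-1/378551) = -489218/378551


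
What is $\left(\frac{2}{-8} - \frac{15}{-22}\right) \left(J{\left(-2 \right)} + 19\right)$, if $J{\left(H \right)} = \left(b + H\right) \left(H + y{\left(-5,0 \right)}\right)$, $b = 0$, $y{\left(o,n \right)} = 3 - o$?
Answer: $\frac{133}{44} \approx 3.0227$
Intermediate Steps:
$J{\left(H \right)} = H \left(8 + H\right)$ ($J{\left(H \right)} = \left(0 + H\right) \left(H + \left(3 - -5\right)\right) = H \left(H + \left(3 + 5\right)\right) = H \left(H + 8\right) = H \left(8 + H\right)$)
$\left(\frac{2}{-8} - \frac{15}{-22}\right) \left(J{\left(-2 \right)} + 19\right) = \left(\frac{2}{-8} - \frac{15}{-22}\right) \left(- 2 \left(8 - 2\right) + 19\right) = \left(2 \left(- \frac{1}{8}\right) - - \frac{15}{22}\right) \left(\left(-2\right) 6 + 19\right) = \left(- \frac{1}{4} + \frac{15}{22}\right) \left(-12 + 19\right) = \frac{19}{44} \cdot 7 = \frac{133}{44}$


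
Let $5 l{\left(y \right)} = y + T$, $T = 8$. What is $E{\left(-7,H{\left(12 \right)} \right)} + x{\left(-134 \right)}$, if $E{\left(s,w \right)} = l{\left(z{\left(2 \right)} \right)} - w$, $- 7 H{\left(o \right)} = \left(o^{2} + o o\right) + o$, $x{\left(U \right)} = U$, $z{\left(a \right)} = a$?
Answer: $- \frac{624}{7} \approx -89.143$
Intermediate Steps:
$H{\left(o \right)} = - \frac{2 o^{2}}{7} - \frac{o}{7}$ ($H{\left(o \right)} = - \frac{\left(o^{2} + o o\right) + o}{7} = - \frac{\left(o^{2} + o^{2}\right) + o}{7} = - \frac{2 o^{2} + o}{7} = - \frac{o + 2 o^{2}}{7} = - \frac{2 o^{2}}{7} - \frac{o}{7}$)
$l{\left(y \right)} = \frac{8}{5} + \frac{y}{5}$ ($l{\left(y \right)} = \frac{y + 8}{5} = \frac{8 + y}{5} = \frac{8}{5} + \frac{y}{5}$)
$E{\left(s,w \right)} = 2 - w$ ($E{\left(s,w \right)} = \left(\frac{8}{5} + \frac{1}{5} \cdot 2\right) - w = \left(\frac{8}{5} + \frac{2}{5}\right) - w = 2 - w$)
$E{\left(-7,H{\left(12 \right)} \right)} + x{\left(-134 \right)} = \left(2 - \left(- \frac{1}{7}\right) 12 \left(1 + 2 \cdot 12\right)\right) - 134 = \left(2 - \left(- \frac{1}{7}\right) 12 \left(1 + 24\right)\right) - 134 = \left(2 - \left(- \frac{1}{7}\right) 12 \cdot 25\right) - 134 = \left(2 - - \frac{300}{7}\right) - 134 = \left(2 + \frac{300}{7}\right) - 134 = \frac{314}{7} - 134 = - \frac{624}{7}$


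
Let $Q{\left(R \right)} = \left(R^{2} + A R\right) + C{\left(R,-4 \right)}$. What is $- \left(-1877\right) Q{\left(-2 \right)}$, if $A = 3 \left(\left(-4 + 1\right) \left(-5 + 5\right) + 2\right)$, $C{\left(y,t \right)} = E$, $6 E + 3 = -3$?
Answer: $-16893$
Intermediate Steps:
$E = -1$ ($E = - \frac{1}{2} + \frac{1}{6} \left(-3\right) = - \frac{1}{2} - \frac{1}{2} = -1$)
$C{\left(y,t \right)} = -1$
$A = 6$ ($A = 3 \left(\left(-3\right) 0 + 2\right) = 3 \left(0 + 2\right) = 3 \cdot 2 = 6$)
$Q{\left(R \right)} = -1 + R^{2} + 6 R$ ($Q{\left(R \right)} = \left(R^{2} + 6 R\right) - 1 = -1 + R^{2} + 6 R$)
$- \left(-1877\right) Q{\left(-2 \right)} = - \left(-1877\right) \left(-1 + \left(-2\right)^{2} + 6 \left(-2\right)\right) = - \left(-1877\right) \left(-1 + 4 - 12\right) = - \left(-1877\right) \left(-9\right) = \left(-1\right) 16893 = -16893$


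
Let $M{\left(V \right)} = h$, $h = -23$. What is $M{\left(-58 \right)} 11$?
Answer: $-253$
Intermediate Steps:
$M{\left(V \right)} = -23$
$M{\left(-58 \right)} 11 = \left(-23\right) 11 = -253$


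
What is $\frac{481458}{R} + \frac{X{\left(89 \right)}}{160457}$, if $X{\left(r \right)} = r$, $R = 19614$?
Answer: $\frac{12875841992}{524533933} \approx 24.547$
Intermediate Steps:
$\frac{481458}{R} + \frac{X{\left(89 \right)}}{160457} = \frac{481458}{19614} + \frac{89}{160457} = 481458 \cdot \frac{1}{19614} + 89 \cdot \frac{1}{160457} = \frac{80243}{3269} + \frac{89}{160457} = \frac{12875841992}{524533933}$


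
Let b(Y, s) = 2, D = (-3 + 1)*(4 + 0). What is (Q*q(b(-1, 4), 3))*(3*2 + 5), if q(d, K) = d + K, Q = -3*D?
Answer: 1320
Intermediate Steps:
D = -8 (D = -2*4 = -8)
Q = 24 (Q = -3*(-8) = 24)
q(d, K) = K + d
(Q*q(b(-1, 4), 3))*(3*2 + 5) = (24*(3 + 2))*(3*2 + 5) = (24*5)*(6 + 5) = 120*11 = 1320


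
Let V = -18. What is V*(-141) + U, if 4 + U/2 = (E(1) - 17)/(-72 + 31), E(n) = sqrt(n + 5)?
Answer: 103764/41 - 2*sqrt(6)/41 ≈ 2530.7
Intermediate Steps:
E(n) = sqrt(5 + n)
U = -294/41 - 2*sqrt(6)/41 (U = -8 + 2*((sqrt(5 + 1) - 17)/(-72 + 31)) = -8 + 2*((sqrt(6) - 17)/(-41)) = -8 + 2*((-17 + sqrt(6))*(-1/41)) = -8 + 2*(17/41 - sqrt(6)/41) = -8 + (34/41 - 2*sqrt(6)/41) = -294/41 - 2*sqrt(6)/41 ≈ -7.2902)
V*(-141) + U = -18*(-141) + (-294/41 - 2*sqrt(6)/41) = 2538 + (-294/41 - 2*sqrt(6)/41) = 103764/41 - 2*sqrt(6)/41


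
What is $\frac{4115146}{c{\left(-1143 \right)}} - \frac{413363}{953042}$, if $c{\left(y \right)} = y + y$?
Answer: $- \frac{1961425960975}{1089327006} \approx -1800.6$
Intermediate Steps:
$c{\left(y \right)} = 2 y$
$\frac{4115146}{c{\left(-1143 \right)}} - \frac{413363}{953042} = \frac{4115146}{2 \left(-1143\right)} - \frac{413363}{953042} = \frac{4115146}{-2286} - \frac{413363}{953042} = 4115146 \left(- \frac{1}{2286}\right) - \frac{413363}{953042} = - \frac{2057573}{1143} - \frac{413363}{953042} = - \frac{1961425960975}{1089327006}$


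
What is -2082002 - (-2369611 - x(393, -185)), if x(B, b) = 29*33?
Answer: 288566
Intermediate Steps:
x(B, b) = 957
-2082002 - (-2369611 - x(393, -185)) = -2082002 - (-2369611 - 1*957) = -2082002 - (-2369611 - 957) = -2082002 - 1*(-2370568) = -2082002 + 2370568 = 288566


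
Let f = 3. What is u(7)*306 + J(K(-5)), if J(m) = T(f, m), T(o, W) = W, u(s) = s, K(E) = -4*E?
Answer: 2162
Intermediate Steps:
J(m) = m
u(7)*306 + J(K(-5)) = 7*306 - 4*(-5) = 2142 + 20 = 2162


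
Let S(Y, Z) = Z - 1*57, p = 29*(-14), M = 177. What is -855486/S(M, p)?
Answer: 855486/463 ≈ 1847.7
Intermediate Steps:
p = -406
S(Y, Z) = -57 + Z (S(Y, Z) = Z - 57 = -57 + Z)
-855486/S(M, p) = -855486/(-57 - 406) = -855486/(-463) = -855486*(-1/463) = 855486/463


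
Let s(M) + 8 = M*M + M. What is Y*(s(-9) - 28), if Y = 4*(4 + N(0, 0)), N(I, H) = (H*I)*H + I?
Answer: 576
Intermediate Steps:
N(I, H) = I + I*H² (N(I, H) = I*H² + I = I + I*H²)
Y = 16 (Y = 4*(4 + 0*(1 + 0²)) = 4*(4 + 0*(1 + 0)) = 4*(4 + 0*1) = 4*(4 + 0) = 4*4 = 16)
s(M) = -8 + M + M² (s(M) = -8 + (M*M + M) = -8 + (M² + M) = -8 + (M + M²) = -8 + M + M²)
Y*(s(-9) - 28) = 16*((-8 - 9 + (-9)²) - 28) = 16*((-8 - 9 + 81) - 28) = 16*(64 - 28) = 16*36 = 576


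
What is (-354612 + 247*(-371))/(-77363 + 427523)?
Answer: -446249/350160 ≈ -1.2744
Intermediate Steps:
(-354612 + 247*(-371))/(-77363 + 427523) = (-354612 - 91637)/350160 = -446249*1/350160 = -446249/350160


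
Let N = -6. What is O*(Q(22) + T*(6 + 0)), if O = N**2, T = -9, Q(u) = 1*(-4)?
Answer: -2088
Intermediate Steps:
Q(u) = -4
O = 36 (O = (-6)**2 = 36)
O*(Q(22) + T*(6 + 0)) = 36*(-4 - 9*(6 + 0)) = 36*(-4 - 9*6) = 36*(-4 - 54) = 36*(-58) = -2088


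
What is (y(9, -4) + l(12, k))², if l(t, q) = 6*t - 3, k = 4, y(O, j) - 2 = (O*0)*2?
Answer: 5041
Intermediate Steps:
y(O, j) = 2 (y(O, j) = 2 + (O*0)*2 = 2 + 0*2 = 2 + 0 = 2)
l(t, q) = -3 + 6*t
(y(9, -4) + l(12, k))² = (2 + (-3 + 6*12))² = (2 + (-3 + 72))² = (2 + 69)² = 71² = 5041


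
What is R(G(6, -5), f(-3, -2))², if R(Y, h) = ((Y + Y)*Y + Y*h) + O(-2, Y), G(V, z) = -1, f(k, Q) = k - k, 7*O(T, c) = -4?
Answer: 100/49 ≈ 2.0408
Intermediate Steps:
O(T, c) = -4/7 (O(T, c) = (⅐)*(-4) = -4/7)
f(k, Q) = 0
R(Y, h) = -4/7 + 2*Y² + Y*h (R(Y, h) = ((Y + Y)*Y + Y*h) - 4/7 = ((2*Y)*Y + Y*h) - 4/7 = (2*Y² + Y*h) - 4/7 = -4/7 + 2*Y² + Y*h)
R(G(6, -5), f(-3, -2))² = (-4/7 + 2*(-1)² - 1*0)² = (-4/7 + 2*1 + 0)² = (-4/7 + 2 + 0)² = (10/7)² = 100/49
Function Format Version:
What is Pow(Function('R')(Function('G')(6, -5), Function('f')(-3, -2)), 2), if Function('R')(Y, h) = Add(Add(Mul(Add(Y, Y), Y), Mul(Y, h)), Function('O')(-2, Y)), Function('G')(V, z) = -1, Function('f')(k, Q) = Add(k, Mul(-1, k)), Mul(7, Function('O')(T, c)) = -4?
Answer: Rational(100, 49) ≈ 2.0408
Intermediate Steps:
Function('O')(T, c) = Rational(-4, 7) (Function('O')(T, c) = Mul(Rational(1, 7), -4) = Rational(-4, 7))
Function('f')(k, Q) = 0
Function('R')(Y, h) = Add(Rational(-4, 7), Mul(2, Pow(Y, 2)), Mul(Y, h)) (Function('R')(Y, h) = Add(Add(Mul(Add(Y, Y), Y), Mul(Y, h)), Rational(-4, 7)) = Add(Add(Mul(Mul(2, Y), Y), Mul(Y, h)), Rational(-4, 7)) = Add(Add(Mul(2, Pow(Y, 2)), Mul(Y, h)), Rational(-4, 7)) = Add(Rational(-4, 7), Mul(2, Pow(Y, 2)), Mul(Y, h)))
Pow(Function('R')(Function('G')(6, -5), Function('f')(-3, -2)), 2) = Pow(Add(Rational(-4, 7), Mul(2, Pow(-1, 2)), Mul(-1, 0)), 2) = Pow(Add(Rational(-4, 7), Mul(2, 1), 0), 2) = Pow(Add(Rational(-4, 7), 2, 0), 2) = Pow(Rational(10, 7), 2) = Rational(100, 49)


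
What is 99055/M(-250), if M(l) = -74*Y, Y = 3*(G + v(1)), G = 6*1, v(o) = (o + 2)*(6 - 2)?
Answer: -99055/3996 ≈ -24.789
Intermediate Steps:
v(o) = 8 + 4*o (v(o) = (2 + o)*4 = 8 + 4*o)
G = 6
Y = 54 (Y = 3*(6 + (8 + 4*1)) = 3*(6 + (8 + 4)) = 3*(6 + 12) = 3*18 = 54)
M(l) = -3996 (M(l) = -74*54 = -3996)
99055/M(-250) = 99055/(-3996) = 99055*(-1/3996) = -99055/3996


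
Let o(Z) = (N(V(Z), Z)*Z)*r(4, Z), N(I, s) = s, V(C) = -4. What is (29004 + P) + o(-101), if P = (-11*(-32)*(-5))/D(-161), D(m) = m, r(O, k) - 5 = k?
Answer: -152995252/161 ≈ -9.5028e+5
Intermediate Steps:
r(O, k) = 5 + k
o(Z) = Z²*(5 + Z) (o(Z) = (Z*Z)*(5 + Z) = Z²*(5 + Z))
P = 1760/161 (P = (-11*(-32)*(-5))/(-161) = (352*(-5))*(-1/161) = -1760*(-1/161) = 1760/161 ≈ 10.932)
(29004 + P) + o(-101) = (29004 + 1760/161) + (-101)²*(5 - 101) = 4671404/161 + 10201*(-96) = 4671404/161 - 979296 = -152995252/161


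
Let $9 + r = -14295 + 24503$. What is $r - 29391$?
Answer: $-19192$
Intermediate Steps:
$r = 10199$ ($r = -9 + \left(-14295 + 24503\right) = -9 + 10208 = 10199$)
$r - 29391 = 10199 - 29391 = -19192$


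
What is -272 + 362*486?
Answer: 175660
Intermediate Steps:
-272 + 362*486 = -272 + 175932 = 175660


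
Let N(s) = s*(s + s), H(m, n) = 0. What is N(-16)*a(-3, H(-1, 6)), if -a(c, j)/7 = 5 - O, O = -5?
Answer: -35840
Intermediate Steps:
N(s) = 2*s² (N(s) = s*(2*s) = 2*s²)
a(c, j) = -70 (a(c, j) = -7*(5 - 1*(-5)) = -7*(5 + 5) = -7*10 = -70)
N(-16)*a(-3, H(-1, 6)) = (2*(-16)²)*(-70) = (2*256)*(-70) = 512*(-70) = -35840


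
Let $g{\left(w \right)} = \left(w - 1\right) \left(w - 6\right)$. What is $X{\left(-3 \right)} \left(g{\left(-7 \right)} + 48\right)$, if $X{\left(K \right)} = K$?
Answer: $-456$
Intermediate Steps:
$g{\left(w \right)} = \left(-1 + w\right) \left(-6 + w\right)$
$X{\left(-3 \right)} \left(g{\left(-7 \right)} + 48\right) = - 3 \left(\left(6 + \left(-7\right)^{2} - -49\right) + 48\right) = - 3 \left(\left(6 + 49 + 49\right) + 48\right) = - 3 \left(104 + 48\right) = \left(-3\right) 152 = -456$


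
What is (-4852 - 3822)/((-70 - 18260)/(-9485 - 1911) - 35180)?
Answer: 49424452/200446475 ≈ 0.24657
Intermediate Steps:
(-4852 - 3822)/((-70 - 18260)/(-9485 - 1911) - 35180) = -8674/(-18330/(-11396) - 35180) = -8674/(-18330*(-1/11396) - 35180) = -8674/(9165/5698 - 35180) = -8674/(-200446475/5698) = -8674*(-5698/200446475) = 49424452/200446475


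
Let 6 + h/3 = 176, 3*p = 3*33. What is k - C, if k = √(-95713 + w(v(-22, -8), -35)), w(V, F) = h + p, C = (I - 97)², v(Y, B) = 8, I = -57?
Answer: -23716 + I*√95170 ≈ -23716.0 + 308.5*I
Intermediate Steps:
p = 33 (p = (3*33)/3 = (⅓)*99 = 33)
h = 510 (h = -18 + 3*176 = -18 + 528 = 510)
C = 23716 (C = (-57 - 97)² = (-154)² = 23716)
w(V, F) = 543 (w(V, F) = 510 + 33 = 543)
k = I*√95170 (k = √(-95713 + 543) = √(-95170) = I*√95170 ≈ 308.5*I)
k - C = I*√95170 - 1*23716 = I*√95170 - 23716 = -23716 + I*√95170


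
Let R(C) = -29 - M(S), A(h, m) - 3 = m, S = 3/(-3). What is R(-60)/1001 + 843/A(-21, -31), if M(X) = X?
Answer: -120661/4004 ≈ -30.135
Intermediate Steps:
S = -1 (S = 3*(-⅓) = -1)
A(h, m) = 3 + m
R(C) = -28 (R(C) = -29 - 1*(-1) = -29 + 1 = -28)
R(-60)/1001 + 843/A(-21, -31) = -28/1001 + 843/(3 - 31) = -28*1/1001 + 843/(-28) = -4/143 + 843*(-1/28) = -4/143 - 843/28 = -120661/4004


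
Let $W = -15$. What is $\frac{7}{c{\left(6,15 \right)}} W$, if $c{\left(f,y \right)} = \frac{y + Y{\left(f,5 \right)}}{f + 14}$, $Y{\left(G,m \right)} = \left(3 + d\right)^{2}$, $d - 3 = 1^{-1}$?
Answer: $- \frac{525}{16} \approx -32.813$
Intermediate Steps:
$d = 4$ ($d = 3 + 1^{-1} = 3 + 1 = 4$)
$Y{\left(G,m \right)} = 49$ ($Y{\left(G,m \right)} = \left(3 + 4\right)^{2} = 7^{2} = 49$)
$c{\left(f,y \right)} = \frac{49 + y}{14 + f}$ ($c{\left(f,y \right)} = \frac{y + 49}{f + 14} = \frac{49 + y}{14 + f}$)
$\frac{7}{c{\left(6,15 \right)}} W = \frac{7}{\frac{1}{14 + 6} \left(49 + 15\right)} \left(-15\right) = \frac{7}{\frac{1}{20} \cdot 64} \left(-15\right) = \frac{7}{\frac{16}{5}} \left(-15\right) = 7 \cdot \frac{5}{16} \left(-15\right) = \frac{35}{16} \left(-15\right) = - \frac{525}{16}$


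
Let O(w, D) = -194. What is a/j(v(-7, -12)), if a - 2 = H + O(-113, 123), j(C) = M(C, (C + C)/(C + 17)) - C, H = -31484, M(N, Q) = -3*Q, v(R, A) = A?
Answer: -39595/33 ≈ -1199.8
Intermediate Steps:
j(C) = -C - 6*C/(17 + C) (j(C) = -3*(C + C)/(C + 17) - C = -3*2*C/(17 + C) - C = -6*C/(17 + C) - C = -C - 6*C/(17 + C))
a = -31676 (a = 2 + (-31484 - 194) = 2 - 31678 = -31676)
a/j(v(-7, -12)) = -31676*(-(17 - 12)/(12*(-23 - 1*(-12)))) = -31676*(-5/(12*(-23 + 12))) = -31676/((-12*⅕*(-11))) = -31676/132/5 = -31676*5/132 = -39595/33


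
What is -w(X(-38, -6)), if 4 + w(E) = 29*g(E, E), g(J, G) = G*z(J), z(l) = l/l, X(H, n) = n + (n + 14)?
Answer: -54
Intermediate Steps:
X(H, n) = 14 + 2*n (X(H, n) = n + (14 + n) = 14 + 2*n)
z(l) = 1
g(J, G) = G (g(J, G) = G*1 = G)
w(E) = -4 + 29*E
-w(X(-38, -6)) = -(-4 + 29*(14 + 2*(-6))) = -(-4 + 29*(14 - 12)) = -(-4 + 29*2) = -(-4 + 58) = -1*54 = -54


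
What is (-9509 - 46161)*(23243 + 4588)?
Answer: -1549351770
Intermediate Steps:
(-9509 - 46161)*(23243 + 4588) = -55670*27831 = -1549351770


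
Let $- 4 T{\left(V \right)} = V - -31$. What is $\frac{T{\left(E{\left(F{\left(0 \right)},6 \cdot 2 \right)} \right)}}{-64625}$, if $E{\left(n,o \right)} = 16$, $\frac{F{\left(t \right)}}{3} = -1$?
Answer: $\frac{1}{5500} \approx 0.00018182$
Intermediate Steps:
$F{\left(t \right)} = -3$ ($F{\left(t \right)} = 3 \left(-1\right) = -3$)
$T{\left(V \right)} = - \frac{31}{4} - \frac{V}{4}$ ($T{\left(V \right)} = - \frac{V - -31}{4} = - \frac{V + 31}{4} = - \frac{31 + V}{4} = - \frac{31}{4} - \frac{V}{4}$)
$\frac{T{\left(E{\left(F{\left(0 \right)},6 \cdot 2 \right)} \right)}}{-64625} = \frac{- \frac{31}{4} - 4}{-64625} = \left(- \frac{31}{4} - 4\right) \left(- \frac{1}{64625}\right) = \left(- \frac{47}{4}\right) \left(- \frac{1}{64625}\right) = \frac{1}{5500}$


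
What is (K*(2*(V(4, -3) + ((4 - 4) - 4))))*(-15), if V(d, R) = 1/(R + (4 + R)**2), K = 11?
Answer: 1485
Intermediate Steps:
(K*(2*(V(4, -3) + ((4 - 4) - 4))))*(-15) = (11*(2*(1/(-3 + (4 - 3)**2) + ((4 - 4) - 4))))*(-15) = (11*(2*(1/(-3 + 1**2) + (0 - 4))))*(-15) = (11*(2*(1/(-3 + 1) - 4)))*(-15) = (11*(2*(1/(-2) - 4)))*(-15) = (11*(2*(-1/2 - 4)))*(-15) = (11*(2*(-9/2)))*(-15) = (11*(-9))*(-15) = -99*(-15) = 1485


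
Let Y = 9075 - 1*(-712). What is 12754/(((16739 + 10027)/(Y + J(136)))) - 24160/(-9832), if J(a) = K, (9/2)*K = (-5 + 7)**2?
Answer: 690762251243/148029363 ≈ 4666.4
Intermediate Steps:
K = 8/9 (K = 2*(-5 + 7)**2/9 = (2/9)*2**2 = (2/9)*4 = 8/9 ≈ 0.88889)
Y = 9787 (Y = 9075 + 712 = 9787)
J(a) = 8/9
12754/(((16739 + 10027)/(Y + J(136)))) - 24160/(-9832) = 12754/(((16739 + 10027)/(9787 + 8/9))) - 24160/(-9832) = 12754/((26766/(88091/9))) - 24160*(-1/9832) = 12754/((26766*(9/88091))) + 3020/1229 = 12754/(240894/88091) + 3020/1229 = 12754*(88091/240894) + 3020/1229 = 561756307/120447 + 3020/1229 = 690762251243/148029363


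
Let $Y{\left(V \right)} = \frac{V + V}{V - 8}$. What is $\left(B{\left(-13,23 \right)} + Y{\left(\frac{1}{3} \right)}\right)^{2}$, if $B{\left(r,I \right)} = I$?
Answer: $\frac{277729}{529} \approx 525.01$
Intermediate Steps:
$Y{\left(V \right)} = \frac{2 V}{-8 + V}$
$\left(B{\left(-13,23 \right)} + Y{\left(\frac{1}{3} \right)}\right)^{2} = \left(23 + \frac{2}{3 \left(-8 + \frac{1}{3}\right)}\right)^{2} = \left(23 + 2 \cdot \frac{1}{3} \frac{1}{-8 + \frac{1}{3}}\right)^{2} = \left(23 + 2 \cdot \frac{1}{3} \frac{1}{- \frac{23}{3}}\right)^{2} = \left(23 + 2 \cdot \frac{1}{3} \left(- \frac{3}{23}\right)\right)^{2} = \left(23 - \frac{2}{23}\right)^{2} = \left(\frac{527}{23}\right)^{2} = \frac{277729}{529}$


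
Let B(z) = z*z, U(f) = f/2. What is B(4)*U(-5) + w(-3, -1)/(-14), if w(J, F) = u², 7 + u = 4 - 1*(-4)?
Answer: -561/14 ≈ -40.071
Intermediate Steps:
u = 1 (u = -7 + (4 - 1*(-4)) = -7 + (4 + 4) = -7 + 8 = 1)
U(f) = f/2 (U(f) = f*(½) = f/2)
B(z) = z²
w(J, F) = 1 (w(J, F) = 1² = 1)
B(4)*U(-5) + w(-3, -1)/(-14) = 4²*((½)*(-5)) + 1/(-14) = 16*(-5/2) - 1/14*1 = -40 - 1/14 = -561/14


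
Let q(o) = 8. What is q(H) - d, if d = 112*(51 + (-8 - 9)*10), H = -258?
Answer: 13336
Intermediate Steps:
d = -13328 (d = 112*(51 - 17*10) = 112*(51 - 170) = 112*(-119) = -13328)
q(H) - d = 8 - 1*(-13328) = 8 + 13328 = 13336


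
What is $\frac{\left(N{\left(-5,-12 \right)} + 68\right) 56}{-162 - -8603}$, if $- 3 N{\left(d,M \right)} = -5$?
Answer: $\frac{11704}{25323} \approx 0.46219$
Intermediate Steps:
$N{\left(d,M \right)} = \frac{5}{3}$ ($N{\left(d,M \right)} = \left(- \frac{1}{3}\right) \left(-5\right) = \frac{5}{3}$)
$\frac{\left(N{\left(-5,-12 \right)} + 68\right) 56}{-162 - -8603} = \frac{\left(\frac{5}{3} + 68\right) 56}{-162 - -8603} = \frac{\frac{209}{3} \cdot 56}{-162 + 8603} = \frac{11704}{3 \cdot 8441} = \frac{11704}{3} \cdot \frac{1}{8441} = \frac{11704}{25323}$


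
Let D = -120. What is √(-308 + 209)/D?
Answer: -I*√11/40 ≈ -0.082916*I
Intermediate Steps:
√(-308 + 209)/D = √(-308 + 209)/(-120) = √(-99)*(-1/120) = (3*I*√11)*(-1/120) = -I*√11/40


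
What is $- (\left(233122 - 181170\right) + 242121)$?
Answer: $-294073$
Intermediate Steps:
$- (\left(233122 - 181170\right) + 242121) = - (51952 + 242121) = \left(-1\right) 294073 = -294073$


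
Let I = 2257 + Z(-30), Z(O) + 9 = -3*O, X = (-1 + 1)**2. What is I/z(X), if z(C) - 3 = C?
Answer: 2338/3 ≈ 779.33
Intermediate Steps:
X = 0 (X = 0**2 = 0)
z(C) = 3 + C
Z(O) = -9 - 3*O
I = 2338 (I = 2257 + (-9 - 3*(-30)) = 2257 + (-9 + 90) = 2257 + 81 = 2338)
I/z(X) = 2338/(3 + 0) = 2338/3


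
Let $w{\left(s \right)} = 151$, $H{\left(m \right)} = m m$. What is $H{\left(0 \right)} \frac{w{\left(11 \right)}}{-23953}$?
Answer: $0$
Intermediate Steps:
$H{\left(m \right)} = m^{2}$
$H{\left(0 \right)} \frac{w{\left(11 \right)}}{-23953} = 0^{2} \frac{151}{-23953} = 0 \cdot 151 \left(- \frac{1}{23953}\right) = 0 \left(- \frac{151}{23953}\right) = 0$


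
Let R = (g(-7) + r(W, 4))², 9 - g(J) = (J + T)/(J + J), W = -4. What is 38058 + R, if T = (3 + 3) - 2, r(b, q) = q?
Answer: 7491409/196 ≈ 38222.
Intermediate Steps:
T = 4 (T = 6 - 2 = 4)
g(J) = 9 - (4 + J)/(2*J) (g(J) = 9 - (J + 4)/(J + J) = 9 - (4 + J)/(2*J))
R = 32041/196 (R = ((17/2 - 2/(-7)) + 4)² = ((17/2 - 2*(-⅐)) + 4)² = ((17/2 + 2/7) + 4)² = (123/14 + 4)² = (179/14)² = 32041/196 ≈ 163.47)
38058 + R = 38058 + 32041/196 = 7491409/196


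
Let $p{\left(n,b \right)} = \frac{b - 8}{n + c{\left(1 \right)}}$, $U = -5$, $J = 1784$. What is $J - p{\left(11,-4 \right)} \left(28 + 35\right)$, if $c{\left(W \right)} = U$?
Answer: $1910$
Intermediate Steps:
$c{\left(W \right)} = -5$
$p{\left(n,b \right)} = \frac{-8 + b}{-5 + n}$ ($p{\left(n,b \right)} = \frac{b - 8}{n - 5} = \frac{-8 + b}{-5 + n}$)
$J - p{\left(11,-4 \right)} \left(28 + 35\right) = 1784 - \frac{-8 - 4}{-5 + 11} \left(28 + 35\right) = 1784 - \frac{1}{6} \left(-12\right) 63 = 1784 - \left(-2\right) 63 = 1784 - -126 = 1784 + 126 = 1910$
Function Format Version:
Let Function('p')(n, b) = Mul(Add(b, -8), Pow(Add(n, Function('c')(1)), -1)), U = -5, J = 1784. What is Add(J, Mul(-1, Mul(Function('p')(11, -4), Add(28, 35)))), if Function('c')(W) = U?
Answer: 1910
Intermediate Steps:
Function('c')(W) = -5
Function('p')(n, b) = Mul(Pow(Add(-5, n), -1), Add(-8, b)) (Function('p')(n, b) = Mul(Add(b, -8), Pow(Add(n, -5), -1)) = Mul(Add(-8, b), Pow(Add(-5, n), -1)) = Mul(Pow(Add(-5, n), -1), Add(-8, b)))
Add(J, Mul(-1, Mul(Function('p')(11, -4), Add(28, 35)))) = Add(1784, Mul(-1, Mul(Mul(Pow(Add(-5, 11), -1), Add(-8, -4)), Add(28, 35)))) = Add(1784, Mul(-1, Mul(Mul(Pow(6, -1), -12), 63))) = Add(1784, Mul(-1, Mul(Mul(Rational(1, 6), -12), 63))) = Add(1784, Mul(-1, Mul(-2, 63))) = Add(1784, Mul(-1, -126)) = Add(1784, 126) = 1910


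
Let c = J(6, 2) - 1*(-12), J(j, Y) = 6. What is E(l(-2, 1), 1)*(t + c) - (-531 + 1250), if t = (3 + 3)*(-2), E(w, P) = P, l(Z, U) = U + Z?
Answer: -713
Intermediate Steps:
t = -12 (t = 6*(-2) = -12)
c = 18 (c = 6 - 1*(-12) = 6 + 12 = 18)
E(l(-2, 1), 1)*(t + c) - (-531 + 1250) = 1*(-12 + 18) - (-531 + 1250) = 1*6 - 1*719 = 6 - 719 = -713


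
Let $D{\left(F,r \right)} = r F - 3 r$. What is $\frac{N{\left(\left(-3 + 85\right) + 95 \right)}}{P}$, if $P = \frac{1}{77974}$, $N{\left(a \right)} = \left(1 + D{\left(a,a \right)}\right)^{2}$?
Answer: $73964452239574$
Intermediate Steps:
$D{\left(F,r \right)} = - 3 r + F r$ ($D{\left(F,r \right)} = F r - 3 r = - 3 r + F r$)
$N{\left(a \right)} = \left(1 + a \left(-3 + a\right)\right)^{2}$
$P = \frac{1}{77974} \approx 1.2825 \cdot 10^{-5}$
$\frac{N{\left(\left(-3 + 85\right) + 95 \right)}}{P} = \left(1 + \left(\left(-3 + 85\right) + 95\right) \left(-3 + \left(\left(-3 + 85\right) + 95\right)\right)\right)^{2} \frac{1}{\frac{1}{77974}} = \left(1 + \left(82 + 95\right) \left(-3 + \left(82 + 95\right)\right)\right)^{2} \cdot 77974 = \left(1 + 177 \left(-3 + 177\right)\right)^{2} \cdot 77974 = \left(1 + 177 \cdot 174\right)^{2} \cdot 77974 = \left(1 + 30798\right)^{2} \cdot 77974 = 30799^{2} \cdot 77974 = 948578401 \cdot 77974 = 73964452239574$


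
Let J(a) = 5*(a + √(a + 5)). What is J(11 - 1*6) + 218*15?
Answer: 3295 + 5*√10 ≈ 3310.8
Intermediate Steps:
J(a) = 5*a + 5*√(5 + a) (J(a) = 5*(a + √(5 + a)) = 5*a + 5*√(5 + a))
J(11 - 1*6) + 218*15 = (5*(11 - 1*6) + 5*√(5 + (11 - 1*6))) + 218*15 = (5*(11 - 6) + 5*√(5 + (11 - 6))) + 3270 = (5*5 + 5*√(5 + 5)) + 3270 = (25 + 5*√10) + 3270 = 3295 + 5*√10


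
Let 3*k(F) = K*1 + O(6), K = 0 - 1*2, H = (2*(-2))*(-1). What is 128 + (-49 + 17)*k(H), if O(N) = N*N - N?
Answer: -512/3 ≈ -170.67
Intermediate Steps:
H = 4 (H = -4*(-1) = 4)
O(N) = N² - N
K = -2 (K = 0 - 2 = -2)
k(F) = 28/3 (k(F) = (-2*1 + 6*(-1 + 6))/3 = (-2 + 6*5)/3 = (-2 + 30)/3 = (⅓)*28 = 28/3)
128 + (-49 + 17)*k(H) = 128 + (-49 + 17)*(28/3) = 128 - 32*28/3 = 128 - 896/3 = -512/3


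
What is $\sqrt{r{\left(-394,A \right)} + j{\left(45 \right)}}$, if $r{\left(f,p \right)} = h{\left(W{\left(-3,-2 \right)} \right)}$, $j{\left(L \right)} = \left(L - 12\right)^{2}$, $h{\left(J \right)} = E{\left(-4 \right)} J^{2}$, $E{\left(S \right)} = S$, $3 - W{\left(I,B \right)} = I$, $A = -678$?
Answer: $3 \sqrt{105} \approx 30.741$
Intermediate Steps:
$W{\left(I,B \right)} = 3 - I$
$h{\left(J \right)} = - 4 J^{2}$
$j{\left(L \right)} = \left(-12 + L\right)^{2}$
$r{\left(f,p \right)} = -144$ ($r{\left(f,p \right)} = - 4 \left(3 - -3\right)^{2} = - 4 \left(3 + 3\right)^{2} = - 4 \cdot 6^{2} = \left(-4\right) 36 = -144$)
$\sqrt{r{\left(-394,A \right)} + j{\left(45 \right)}} = \sqrt{-144 + \left(-12 + 45\right)^{2}} = \sqrt{-144 + 33^{2}} = \sqrt{-144 + 1089} = \sqrt{945} = 3 \sqrt{105}$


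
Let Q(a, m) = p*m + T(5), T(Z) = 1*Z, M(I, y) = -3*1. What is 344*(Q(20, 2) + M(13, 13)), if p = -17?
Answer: -11008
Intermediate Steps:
M(I, y) = -3
T(Z) = Z
Q(a, m) = 5 - 17*m (Q(a, m) = -17*m + 5 = 5 - 17*m)
344*(Q(20, 2) + M(13, 13)) = 344*((5 - 17*2) - 3) = 344*((5 - 34) - 3) = 344*(-29 - 3) = 344*(-32) = -11008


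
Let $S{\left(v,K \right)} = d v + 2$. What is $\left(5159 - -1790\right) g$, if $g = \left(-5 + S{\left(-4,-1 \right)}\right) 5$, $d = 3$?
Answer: $-521175$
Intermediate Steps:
$S{\left(v,K \right)} = 2 + 3 v$ ($S{\left(v,K \right)} = 3 v + 2 = 2 + 3 v$)
$g = -75$ ($g = \left(-5 + \left(2 + 3 \left(-4\right)\right)\right) 5 = \left(-5 + \left(2 - 12\right)\right) 5 = \left(-5 - 10\right) 5 = \left(-15\right) 5 = -75$)
$\left(5159 - -1790\right) g = \left(5159 - -1790\right) \left(-75\right) = \left(5159 + 1790\right) \left(-75\right) = 6949 \left(-75\right) = -521175$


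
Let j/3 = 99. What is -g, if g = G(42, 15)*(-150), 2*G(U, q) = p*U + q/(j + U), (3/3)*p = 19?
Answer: 6763425/113 ≈ 59853.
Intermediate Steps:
j = 297 (j = 3*99 = 297)
p = 19
G(U, q) = 19*U/2 + q/(2*(297 + U)) (G(U, q) = (19*U + q/(297 + U))/2 = 19*U/2 + q/(2*(297 + U)))
g = -6763425/113 (g = ((15 + 19*42² + 5643*42)/(2*(297 + 42)))*(-150) = ((½)*(15 + 19*1764 + 237006)/339)*(-150) = ((½)*(1/339)*(15 + 33516 + 237006))*(-150) = ((½)*(1/339)*270537)*(-150) = (90179/226)*(-150) = -6763425/113 ≈ -59853.)
-g = -1*(-6763425/113) = 6763425/113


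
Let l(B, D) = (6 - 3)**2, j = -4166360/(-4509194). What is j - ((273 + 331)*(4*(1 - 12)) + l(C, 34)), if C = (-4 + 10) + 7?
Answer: 59899961679/2254597 ≈ 26568.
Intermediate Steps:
j = 2083180/2254597 (j = -4166360*(-1/4509194) = 2083180/2254597 ≈ 0.92397)
C = 13 (C = 6 + 7 = 13)
l(B, D) = 9 (l(B, D) = 3**2 = 9)
j - ((273 + 331)*(4*(1 - 12)) + l(C, 34)) = 2083180/2254597 - ((273 + 331)*(4*(1 - 12)) + 9) = 2083180/2254597 - (604*(4*(-11)) + 9) = 2083180/2254597 - (604*(-44) + 9) = 2083180/2254597 - (-26576 + 9) = 2083180/2254597 - 1*(-26567) = 2083180/2254597 + 26567 = 59899961679/2254597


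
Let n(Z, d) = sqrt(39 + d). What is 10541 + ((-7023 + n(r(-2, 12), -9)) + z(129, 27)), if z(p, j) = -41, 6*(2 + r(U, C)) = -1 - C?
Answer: 3477 + sqrt(30) ≈ 3482.5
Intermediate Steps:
r(U, C) = -13/6 - C/6 (r(U, C) = -2 + (-1 - C)/6 = -2 + (-1/6 - C/6) = -13/6 - C/6)
10541 + ((-7023 + n(r(-2, 12), -9)) + z(129, 27)) = 10541 + ((-7023 + sqrt(39 - 9)) - 41) = 10541 + ((-7023 + sqrt(30)) - 41) = 10541 + (-7064 + sqrt(30)) = 3477 + sqrt(30)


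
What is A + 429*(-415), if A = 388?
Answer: -177647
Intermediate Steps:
A + 429*(-415) = 388 + 429*(-415) = 388 - 178035 = -177647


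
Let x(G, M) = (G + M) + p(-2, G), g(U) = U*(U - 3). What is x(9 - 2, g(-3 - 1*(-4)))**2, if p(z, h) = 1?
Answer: 36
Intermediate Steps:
g(U) = U*(-3 + U)
x(G, M) = 1 + G + M (x(G, M) = (G + M) + 1 = 1 + G + M)
x(9 - 2, g(-3 - 1*(-4)))**2 = (1 + (9 - 2) + (-3 - 1*(-4))*(-3 + (-3 - 1*(-4))))**2 = (1 + 7 + (-3 + 4)*(-3 + (-3 + 4)))**2 = (1 + 7 + 1*(-3 + 1))**2 = (1 + 7 + 1*(-2))**2 = (1 + 7 - 2)**2 = 6**2 = 36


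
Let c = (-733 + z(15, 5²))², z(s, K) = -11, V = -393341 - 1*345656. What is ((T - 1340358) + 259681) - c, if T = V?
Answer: -2373210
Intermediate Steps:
V = -738997 (V = -393341 - 345656 = -738997)
T = -738997
c = 553536 (c = (-733 - 11)² = (-744)² = 553536)
((T - 1340358) + 259681) - c = ((-738997 - 1340358) + 259681) - 1*553536 = (-2079355 + 259681) - 553536 = -1819674 - 553536 = -2373210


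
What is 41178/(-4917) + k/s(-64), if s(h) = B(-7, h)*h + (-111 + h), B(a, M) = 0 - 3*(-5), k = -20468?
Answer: 17968042/1860265 ≈ 9.6589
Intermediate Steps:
B(a, M) = 15 (B(a, M) = 0 + 15 = 15)
s(h) = -111 + 16*h (s(h) = 15*h + (-111 + h) = -111 + 16*h)
41178/(-4917) + k/s(-64) = 41178/(-4917) - 20468/(-111 + 16*(-64)) = 41178*(-1/4917) - 20468/(-111 - 1024) = -13726/1639 - 20468/(-1135) = -13726/1639 - 20468*(-1/1135) = -13726/1639 + 20468/1135 = 17968042/1860265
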